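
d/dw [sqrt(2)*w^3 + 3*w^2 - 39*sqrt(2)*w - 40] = 3*sqrt(2)*w^2 + 6*w - 39*sqrt(2)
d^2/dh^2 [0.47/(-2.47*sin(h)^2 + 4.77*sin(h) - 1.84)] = (11.469692*sin(h)^4 - 16.612479*sin(h)^3 - 15.054899*sin(h)^2 + 37.350054*sin(h) - 17.115614)/(2.47*sin(h)^2 - 4.77*sin(h) + 1.84)^3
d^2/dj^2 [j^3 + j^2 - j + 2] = 6*j + 2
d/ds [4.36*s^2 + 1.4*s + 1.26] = 8.72*s + 1.4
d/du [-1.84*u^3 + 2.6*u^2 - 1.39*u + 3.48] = -5.52*u^2 + 5.2*u - 1.39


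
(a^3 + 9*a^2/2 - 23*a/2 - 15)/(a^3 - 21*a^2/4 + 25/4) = 2*(2*a^2 + 7*a - 30)/(4*a^2 - 25*a + 25)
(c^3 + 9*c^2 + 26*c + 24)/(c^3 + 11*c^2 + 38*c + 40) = (c + 3)/(c + 5)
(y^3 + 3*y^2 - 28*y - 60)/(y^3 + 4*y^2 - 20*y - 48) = (y - 5)/(y - 4)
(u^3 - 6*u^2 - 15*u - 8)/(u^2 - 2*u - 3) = (u^2 - 7*u - 8)/(u - 3)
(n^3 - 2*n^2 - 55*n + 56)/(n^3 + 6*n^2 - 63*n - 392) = (n - 1)/(n + 7)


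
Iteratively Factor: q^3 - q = (q - 1)*(q^2 + q) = q*(q - 1)*(q + 1)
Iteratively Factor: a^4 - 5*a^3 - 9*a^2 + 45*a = (a + 3)*(a^3 - 8*a^2 + 15*a) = (a - 3)*(a + 3)*(a^2 - 5*a) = (a - 5)*(a - 3)*(a + 3)*(a)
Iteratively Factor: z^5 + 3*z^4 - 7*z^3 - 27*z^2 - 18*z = (z + 1)*(z^4 + 2*z^3 - 9*z^2 - 18*z) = (z + 1)*(z + 3)*(z^3 - z^2 - 6*z) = z*(z + 1)*(z + 3)*(z^2 - z - 6) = z*(z - 3)*(z + 1)*(z + 3)*(z + 2)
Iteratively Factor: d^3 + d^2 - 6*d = (d - 2)*(d^2 + 3*d) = (d - 2)*(d + 3)*(d)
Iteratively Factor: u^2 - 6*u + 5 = (u - 5)*(u - 1)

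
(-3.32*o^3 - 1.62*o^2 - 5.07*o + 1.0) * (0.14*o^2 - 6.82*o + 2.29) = -0.4648*o^5 + 22.4156*o^4 + 2.7358*o^3 + 31.0076*o^2 - 18.4303*o + 2.29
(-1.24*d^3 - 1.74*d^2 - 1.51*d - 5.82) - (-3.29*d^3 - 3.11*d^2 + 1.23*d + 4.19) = 2.05*d^3 + 1.37*d^2 - 2.74*d - 10.01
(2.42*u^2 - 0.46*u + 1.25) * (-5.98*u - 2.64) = -14.4716*u^3 - 3.638*u^2 - 6.2606*u - 3.3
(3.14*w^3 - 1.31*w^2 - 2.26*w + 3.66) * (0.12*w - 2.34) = 0.3768*w^4 - 7.5048*w^3 + 2.7942*w^2 + 5.7276*w - 8.5644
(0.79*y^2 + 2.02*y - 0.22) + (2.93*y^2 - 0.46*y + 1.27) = 3.72*y^2 + 1.56*y + 1.05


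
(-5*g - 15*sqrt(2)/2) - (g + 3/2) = -6*g - 15*sqrt(2)/2 - 3/2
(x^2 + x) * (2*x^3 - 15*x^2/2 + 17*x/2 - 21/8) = 2*x^5 - 11*x^4/2 + x^3 + 47*x^2/8 - 21*x/8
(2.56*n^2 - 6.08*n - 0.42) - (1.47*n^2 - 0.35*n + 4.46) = 1.09*n^2 - 5.73*n - 4.88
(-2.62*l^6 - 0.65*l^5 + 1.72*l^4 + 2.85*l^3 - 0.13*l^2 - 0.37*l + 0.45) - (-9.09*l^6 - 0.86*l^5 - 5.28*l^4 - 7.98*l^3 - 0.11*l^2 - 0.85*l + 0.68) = 6.47*l^6 + 0.21*l^5 + 7.0*l^4 + 10.83*l^3 - 0.02*l^2 + 0.48*l - 0.23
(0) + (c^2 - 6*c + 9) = c^2 - 6*c + 9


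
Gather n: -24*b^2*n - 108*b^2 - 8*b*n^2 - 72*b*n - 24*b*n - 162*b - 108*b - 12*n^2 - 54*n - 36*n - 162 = -108*b^2 - 270*b + n^2*(-8*b - 12) + n*(-24*b^2 - 96*b - 90) - 162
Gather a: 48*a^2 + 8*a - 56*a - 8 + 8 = 48*a^2 - 48*a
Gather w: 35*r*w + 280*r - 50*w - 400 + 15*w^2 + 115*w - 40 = 280*r + 15*w^2 + w*(35*r + 65) - 440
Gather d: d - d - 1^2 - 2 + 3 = 0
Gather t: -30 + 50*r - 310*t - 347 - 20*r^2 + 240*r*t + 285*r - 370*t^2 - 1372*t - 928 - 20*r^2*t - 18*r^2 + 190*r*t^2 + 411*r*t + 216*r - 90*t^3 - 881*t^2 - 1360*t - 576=-38*r^2 + 551*r - 90*t^3 + t^2*(190*r - 1251) + t*(-20*r^2 + 651*r - 3042) - 1881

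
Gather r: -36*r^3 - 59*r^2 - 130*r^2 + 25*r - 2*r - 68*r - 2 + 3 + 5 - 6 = -36*r^3 - 189*r^2 - 45*r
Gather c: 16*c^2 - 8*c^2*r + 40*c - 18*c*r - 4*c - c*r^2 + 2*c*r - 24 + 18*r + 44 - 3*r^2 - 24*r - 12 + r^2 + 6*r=c^2*(16 - 8*r) + c*(-r^2 - 16*r + 36) - 2*r^2 + 8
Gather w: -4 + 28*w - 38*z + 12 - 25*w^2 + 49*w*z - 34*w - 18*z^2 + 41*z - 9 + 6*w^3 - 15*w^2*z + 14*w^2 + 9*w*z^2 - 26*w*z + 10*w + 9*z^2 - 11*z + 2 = 6*w^3 + w^2*(-15*z - 11) + w*(9*z^2 + 23*z + 4) - 9*z^2 - 8*z + 1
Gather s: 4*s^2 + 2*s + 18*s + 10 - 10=4*s^2 + 20*s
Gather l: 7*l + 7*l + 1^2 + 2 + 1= 14*l + 4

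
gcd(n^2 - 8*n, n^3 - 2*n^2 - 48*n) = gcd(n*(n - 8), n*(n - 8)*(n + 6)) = n^2 - 8*n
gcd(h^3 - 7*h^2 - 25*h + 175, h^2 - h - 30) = h + 5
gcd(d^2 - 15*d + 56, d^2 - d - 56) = d - 8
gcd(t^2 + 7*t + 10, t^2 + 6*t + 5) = t + 5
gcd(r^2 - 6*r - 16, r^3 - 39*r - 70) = r + 2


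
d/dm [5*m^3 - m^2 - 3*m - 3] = 15*m^2 - 2*m - 3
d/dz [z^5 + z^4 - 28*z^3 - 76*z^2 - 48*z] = 5*z^4 + 4*z^3 - 84*z^2 - 152*z - 48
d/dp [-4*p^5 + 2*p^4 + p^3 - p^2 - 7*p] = -20*p^4 + 8*p^3 + 3*p^2 - 2*p - 7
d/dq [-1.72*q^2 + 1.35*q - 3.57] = 1.35 - 3.44*q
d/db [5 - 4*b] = -4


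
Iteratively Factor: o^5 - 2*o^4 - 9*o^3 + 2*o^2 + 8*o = (o - 1)*(o^4 - o^3 - 10*o^2 - 8*o) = o*(o - 1)*(o^3 - o^2 - 10*o - 8) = o*(o - 1)*(o + 2)*(o^2 - 3*o - 4) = o*(o - 4)*(o - 1)*(o + 2)*(o + 1)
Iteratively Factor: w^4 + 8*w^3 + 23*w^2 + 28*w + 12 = (w + 3)*(w^3 + 5*w^2 + 8*w + 4) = (w + 1)*(w + 3)*(w^2 + 4*w + 4) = (w + 1)*(w + 2)*(w + 3)*(w + 2)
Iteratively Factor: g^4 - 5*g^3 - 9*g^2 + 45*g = (g)*(g^3 - 5*g^2 - 9*g + 45) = g*(g - 3)*(g^2 - 2*g - 15) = g*(g - 5)*(g - 3)*(g + 3)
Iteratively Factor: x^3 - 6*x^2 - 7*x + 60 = (x - 5)*(x^2 - x - 12) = (x - 5)*(x + 3)*(x - 4)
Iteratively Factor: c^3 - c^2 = (c)*(c^2 - c) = c*(c - 1)*(c)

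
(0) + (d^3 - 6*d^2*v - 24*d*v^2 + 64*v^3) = d^3 - 6*d^2*v - 24*d*v^2 + 64*v^3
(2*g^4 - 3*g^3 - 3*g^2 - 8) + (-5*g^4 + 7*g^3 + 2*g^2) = -3*g^4 + 4*g^3 - g^2 - 8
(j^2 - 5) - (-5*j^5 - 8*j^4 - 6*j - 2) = 5*j^5 + 8*j^4 + j^2 + 6*j - 3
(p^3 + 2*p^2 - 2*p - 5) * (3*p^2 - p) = 3*p^5 + 5*p^4 - 8*p^3 - 13*p^2 + 5*p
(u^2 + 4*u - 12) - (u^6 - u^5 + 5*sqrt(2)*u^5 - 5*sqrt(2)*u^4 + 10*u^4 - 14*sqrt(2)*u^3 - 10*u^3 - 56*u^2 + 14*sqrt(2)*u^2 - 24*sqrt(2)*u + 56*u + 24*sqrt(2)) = -u^6 - 5*sqrt(2)*u^5 + u^5 - 10*u^4 + 5*sqrt(2)*u^4 + 10*u^3 + 14*sqrt(2)*u^3 - 14*sqrt(2)*u^2 + 57*u^2 - 52*u + 24*sqrt(2)*u - 24*sqrt(2) - 12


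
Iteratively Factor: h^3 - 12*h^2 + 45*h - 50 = (h - 5)*(h^2 - 7*h + 10) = (h - 5)^2*(h - 2)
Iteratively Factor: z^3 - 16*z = (z)*(z^2 - 16) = z*(z - 4)*(z + 4)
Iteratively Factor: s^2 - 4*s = (s)*(s - 4)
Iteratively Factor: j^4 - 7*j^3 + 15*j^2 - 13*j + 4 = (j - 1)*(j^3 - 6*j^2 + 9*j - 4) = (j - 1)^2*(j^2 - 5*j + 4) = (j - 4)*(j - 1)^2*(j - 1)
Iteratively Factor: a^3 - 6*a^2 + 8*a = (a)*(a^2 - 6*a + 8) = a*(a - 2)*(a - 4)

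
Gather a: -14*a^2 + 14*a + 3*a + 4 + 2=-14*a^2 + 17*a + 6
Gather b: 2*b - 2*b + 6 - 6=0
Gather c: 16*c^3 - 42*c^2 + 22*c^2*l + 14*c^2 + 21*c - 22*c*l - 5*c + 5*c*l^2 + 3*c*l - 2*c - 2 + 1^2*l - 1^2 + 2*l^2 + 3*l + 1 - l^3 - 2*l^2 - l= 16*c^3 + c^2*(22*l - 28) + c*(5*l^2 - 19*l + 14) - l^3 + 3*l - 2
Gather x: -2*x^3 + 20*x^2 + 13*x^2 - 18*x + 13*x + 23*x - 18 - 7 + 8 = -2*x^3 + 33*x^2 + 18*x - 17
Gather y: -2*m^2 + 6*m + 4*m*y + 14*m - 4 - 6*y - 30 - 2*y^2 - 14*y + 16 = -2*m^2 + 20*m - 2*y^2 + y*(4*m - 20) - 18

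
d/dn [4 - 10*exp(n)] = -10*exp(n)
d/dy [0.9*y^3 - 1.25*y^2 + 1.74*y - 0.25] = 2.7*y^2 - 2.5*y + 1.74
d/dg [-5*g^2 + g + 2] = 1 - 10*g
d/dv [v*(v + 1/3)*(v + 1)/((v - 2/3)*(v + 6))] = (9*v^4 + 96*v^3 - 47*v^2 - 96*v - 12)/(9*v^4 + 96*v^3 + 184*v^2 - 384*v + 144)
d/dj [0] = 0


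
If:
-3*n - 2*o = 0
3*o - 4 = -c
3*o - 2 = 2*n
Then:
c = 34/13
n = -4/13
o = 6/13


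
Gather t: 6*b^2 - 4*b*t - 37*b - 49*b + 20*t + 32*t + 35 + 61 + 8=6*b^2 - 86*b + t*(52 - 4*b) + 104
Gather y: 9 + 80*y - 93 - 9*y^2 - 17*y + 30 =-9*y^2 + 63*y - 54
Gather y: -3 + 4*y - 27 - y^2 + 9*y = -y^2 + 13*y - 30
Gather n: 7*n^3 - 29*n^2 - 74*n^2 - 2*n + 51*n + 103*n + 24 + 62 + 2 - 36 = 7*n^3 - 103*n^2 + 152*n + 52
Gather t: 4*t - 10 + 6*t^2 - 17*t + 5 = 6*t^2 - 13*t - 5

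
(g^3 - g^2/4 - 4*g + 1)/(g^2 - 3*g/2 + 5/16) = 4*(g^2 - 4)/(4*g - 5)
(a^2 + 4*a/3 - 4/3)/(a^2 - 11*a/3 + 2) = (a + 2)/(a - 3)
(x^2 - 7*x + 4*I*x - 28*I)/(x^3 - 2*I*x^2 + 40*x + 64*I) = (x - 7)/(x^2 - 6*I*x + 16)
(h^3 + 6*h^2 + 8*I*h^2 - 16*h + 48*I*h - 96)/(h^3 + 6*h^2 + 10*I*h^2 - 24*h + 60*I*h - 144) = (h + 4*I)/(h + 6*I)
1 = 1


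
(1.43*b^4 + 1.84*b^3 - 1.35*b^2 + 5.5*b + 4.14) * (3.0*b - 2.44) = 4.29*b^5 + 2.0308*b^4 - 8.5396*b^3 + 19.794*b^2 - 1.0*b - 10.1016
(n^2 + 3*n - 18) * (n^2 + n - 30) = n^4 + 4*n^3 - 45*n^2 - 108*n + 540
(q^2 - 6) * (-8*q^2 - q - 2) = -8*q^4 - q^3 + 46*q^2 + 6*q + 12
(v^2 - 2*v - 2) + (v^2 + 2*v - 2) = 2*v^2 - 4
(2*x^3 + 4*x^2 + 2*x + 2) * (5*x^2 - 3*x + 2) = 10*x^5 + 14*x^4 + 2*x^3 + 12*x^2 - 2*x + 4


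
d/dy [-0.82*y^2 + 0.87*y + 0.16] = 0.87 - 1.64*y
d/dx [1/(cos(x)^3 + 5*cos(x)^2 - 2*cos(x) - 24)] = (3*cos(x)^2 + 10*cos(x) - 2)*sin(x)/(cos(x)^3 + 5*cos(x)^2 - 2*cos(x) - 24)^2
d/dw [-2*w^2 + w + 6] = 1 - 4*w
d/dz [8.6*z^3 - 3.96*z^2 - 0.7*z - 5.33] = 25.8*z^2 - 7.92*z - 0.7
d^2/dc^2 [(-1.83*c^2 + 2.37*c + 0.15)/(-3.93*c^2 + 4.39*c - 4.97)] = (-10.063944*c^3 - 228.362868*c^2 + 293.273892*c - 12.935448)/(60.698457*c^6 - 203.409333*c^5 + 457.501518*c^4 - 599.080033*c^3 + 578.570622*c^2 - 325.310853*c + 122.763473)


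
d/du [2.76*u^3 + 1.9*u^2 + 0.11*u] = 8.28*u^2 + 3.8*u + 0.11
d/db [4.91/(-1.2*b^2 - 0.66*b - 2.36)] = (11.784*b + 3.2406)/(1.2*b^2 + 0.66*b + 2.36)^2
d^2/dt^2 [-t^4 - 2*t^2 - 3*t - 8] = -12*t^2 - 4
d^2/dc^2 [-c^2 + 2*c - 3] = -2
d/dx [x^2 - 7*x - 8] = 2*x - 7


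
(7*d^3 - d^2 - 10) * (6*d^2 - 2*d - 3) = 42*d^5 - 20*d^4 - 19*d^3 - 57*d^2 + 20*d + 30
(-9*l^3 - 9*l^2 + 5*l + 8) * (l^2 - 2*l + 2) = -9*l^5 + 9*l^4 + 5*l^3 - 20*l^2 - 6*l + 16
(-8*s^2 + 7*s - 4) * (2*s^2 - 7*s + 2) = -16*s^4 + 70*s^3 - 73*s^2 + 42*s - 8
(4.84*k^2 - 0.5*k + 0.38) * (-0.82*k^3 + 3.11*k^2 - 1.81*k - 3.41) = -3.9688*k^5 + 15.4624*k^4 - 10.627*k^3 - 14.4176*k^2 + 1.0172*k - 1.2958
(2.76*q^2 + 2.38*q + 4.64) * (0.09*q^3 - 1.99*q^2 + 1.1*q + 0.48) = 0.2484*q^5 - 5.2782*q^4 - 1.2826*q^3 - 5.2908*q^2 + 6.2464*q + 2.2272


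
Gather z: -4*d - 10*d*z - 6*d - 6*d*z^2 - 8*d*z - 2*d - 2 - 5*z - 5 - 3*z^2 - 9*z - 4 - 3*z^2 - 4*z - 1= -12*d + z^2*(-6*d - 6) + z*(-18*d - 18) - 12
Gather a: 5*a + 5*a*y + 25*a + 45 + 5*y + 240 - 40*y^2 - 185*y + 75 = a*(5*y + 30) - 40*y^2 - 180*y + 360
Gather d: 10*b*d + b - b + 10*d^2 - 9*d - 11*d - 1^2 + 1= 10*d^2 + d*(10*b - 20)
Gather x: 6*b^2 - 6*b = 6*b^2 - 6*b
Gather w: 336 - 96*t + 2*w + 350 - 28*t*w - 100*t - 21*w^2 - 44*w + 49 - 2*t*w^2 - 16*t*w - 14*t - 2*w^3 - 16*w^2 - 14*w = -210*t - 2*w^3 + w^2*(-2*t - 37) + w*(-44*t - 56) + 735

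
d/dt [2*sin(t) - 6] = 2*cos(t)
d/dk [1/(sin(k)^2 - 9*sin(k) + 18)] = (9 - 2*sin(k))*cos(k)/(sin(k)^2 - 9*sin(k) + 18)^2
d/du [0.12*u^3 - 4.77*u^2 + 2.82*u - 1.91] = 0.36*u^2 - 9.54*u + 2.82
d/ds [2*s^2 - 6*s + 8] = 4*s - 6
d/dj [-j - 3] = -1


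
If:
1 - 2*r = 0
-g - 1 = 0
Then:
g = -1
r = 1/2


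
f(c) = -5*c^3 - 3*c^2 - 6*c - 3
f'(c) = -15*c^2 - 6*c - 6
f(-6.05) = 1030.72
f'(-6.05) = -518.74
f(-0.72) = 1.63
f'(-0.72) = -9.46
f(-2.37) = 60.93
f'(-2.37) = -76.03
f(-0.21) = -1.83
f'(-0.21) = -5.40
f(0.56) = -8.18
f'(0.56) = -14.06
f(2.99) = -181.41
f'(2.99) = -158.04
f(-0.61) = 0.68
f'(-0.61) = -7.92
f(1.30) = -26.86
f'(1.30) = -39.15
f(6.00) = -1227.00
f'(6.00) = -582.00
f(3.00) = -183.00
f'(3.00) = -159.00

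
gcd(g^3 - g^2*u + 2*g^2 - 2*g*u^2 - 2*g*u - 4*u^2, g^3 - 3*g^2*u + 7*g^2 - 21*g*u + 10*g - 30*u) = g + 2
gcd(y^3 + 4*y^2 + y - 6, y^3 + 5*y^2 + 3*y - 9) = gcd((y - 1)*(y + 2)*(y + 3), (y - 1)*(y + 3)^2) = y^2 + 2*y - 3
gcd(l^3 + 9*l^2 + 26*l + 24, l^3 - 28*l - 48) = l^2 + 6*l + 8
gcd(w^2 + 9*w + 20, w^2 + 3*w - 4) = w + 4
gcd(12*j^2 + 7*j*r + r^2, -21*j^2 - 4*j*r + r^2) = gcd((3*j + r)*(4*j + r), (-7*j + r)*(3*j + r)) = 3*j + r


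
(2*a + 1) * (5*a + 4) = 10*a^2 + 13*a + 4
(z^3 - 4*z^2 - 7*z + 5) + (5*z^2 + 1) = z^3 + z^2 - 7*z + 6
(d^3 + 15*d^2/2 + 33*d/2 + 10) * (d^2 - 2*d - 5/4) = d^5 + 11*d^4/2 + d^3/4 - 259*d^2/8 - 325*d/8 - 25/2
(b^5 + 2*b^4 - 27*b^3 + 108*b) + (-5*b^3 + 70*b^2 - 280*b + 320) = b^5 + 2*b^4 - 32*b^3 + 70*b^2 - 172*b + 320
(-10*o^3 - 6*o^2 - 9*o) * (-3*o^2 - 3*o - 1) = 30*o^5 + 48*o^4 + 55*o^3 + 33*o^2 + 9*o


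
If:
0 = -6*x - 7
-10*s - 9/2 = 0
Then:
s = -9/20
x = -7/6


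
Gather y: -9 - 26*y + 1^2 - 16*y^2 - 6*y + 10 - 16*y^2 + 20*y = -32*y^2 - 12*y + 2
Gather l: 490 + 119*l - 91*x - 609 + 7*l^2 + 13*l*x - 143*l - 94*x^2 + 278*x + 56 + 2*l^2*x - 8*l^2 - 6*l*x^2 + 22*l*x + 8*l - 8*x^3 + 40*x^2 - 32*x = l^2*(2*x - 1) + l*(-6*x^2 + 35*x - 16) - 8*x^3 - 54*x^2 + 155*x - 63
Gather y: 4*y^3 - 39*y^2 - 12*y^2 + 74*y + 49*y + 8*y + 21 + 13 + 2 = 4*y^3 - 51*y^2 + 131*y + 36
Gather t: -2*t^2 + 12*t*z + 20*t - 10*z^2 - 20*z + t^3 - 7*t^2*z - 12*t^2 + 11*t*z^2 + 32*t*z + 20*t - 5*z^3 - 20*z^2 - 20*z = t^3 + t^2*(-7*z - 14) + t*(11*z^2 + 44*z + 40) - 5*z^3 - 30*z^2 - 40*z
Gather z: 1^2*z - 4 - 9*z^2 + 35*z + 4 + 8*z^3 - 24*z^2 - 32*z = 8*z^3 - 33*z^2 + 4*z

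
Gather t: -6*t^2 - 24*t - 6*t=-6*t^2 - 30*t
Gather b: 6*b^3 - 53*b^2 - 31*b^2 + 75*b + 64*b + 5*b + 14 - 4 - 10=6*b^3 - 84*b^2 + 144*b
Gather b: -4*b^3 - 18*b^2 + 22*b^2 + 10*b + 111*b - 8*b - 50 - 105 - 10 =-4*b^3 + 4*b^2 + 113*b - 165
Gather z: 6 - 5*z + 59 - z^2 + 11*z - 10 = -z^2 + 6*z + 55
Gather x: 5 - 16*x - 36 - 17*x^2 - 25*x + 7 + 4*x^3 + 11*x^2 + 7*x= 4*x^3 - 6*x^2 - 34*x - 24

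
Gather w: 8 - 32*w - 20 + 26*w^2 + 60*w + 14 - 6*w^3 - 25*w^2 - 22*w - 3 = -6*w^3 + w^2 + 6*w - 1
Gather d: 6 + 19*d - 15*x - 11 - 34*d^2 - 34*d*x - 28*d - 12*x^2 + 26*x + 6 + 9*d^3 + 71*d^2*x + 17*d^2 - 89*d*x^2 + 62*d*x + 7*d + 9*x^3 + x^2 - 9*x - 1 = 9*d^3 + d^2*(71*x - 17) + d*(-89*x^2 + 28*x - 2) + 9*x^3 - 11*x^2 + 2*x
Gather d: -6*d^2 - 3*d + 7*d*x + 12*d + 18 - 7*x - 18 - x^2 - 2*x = -6*d^2 + d*(7*x + 9) - x^2 - 9*x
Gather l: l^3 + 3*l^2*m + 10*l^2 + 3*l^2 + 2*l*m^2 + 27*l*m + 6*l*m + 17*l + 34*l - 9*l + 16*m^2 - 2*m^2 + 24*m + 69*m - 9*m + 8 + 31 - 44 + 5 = l^3 + l^2*(3*m + 13) + l*(2*m^2 + 33*m + 42) + 14*m^2 + 84*m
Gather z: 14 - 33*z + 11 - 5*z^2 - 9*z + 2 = -5*z^2 - 42*z + 27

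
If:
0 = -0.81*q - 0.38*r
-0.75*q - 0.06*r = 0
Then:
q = 0.00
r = 0.00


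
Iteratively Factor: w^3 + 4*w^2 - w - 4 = (w + 4)*(w^2 - 1) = (w + 1)*(w + 4)*(w - 1)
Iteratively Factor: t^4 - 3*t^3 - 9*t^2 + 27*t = (t + 3)*(t^3 - 6*t^2 + 9*t) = (t - 3)*(t + 3)*(t^2 - 3*t) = (t - 3)^2*(t + 3)*(t)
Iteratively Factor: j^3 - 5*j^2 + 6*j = (j)*(j^2 - 5*j + 6) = j*(j - 2)*(j - 3)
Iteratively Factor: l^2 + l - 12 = (l - 3)*(l + 4)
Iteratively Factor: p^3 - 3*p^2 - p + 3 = (p - 1)*(p^2 - 2*p - 3) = (p - 3)*(p - 1)*(p + 1)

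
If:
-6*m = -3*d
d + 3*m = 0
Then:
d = 0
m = 0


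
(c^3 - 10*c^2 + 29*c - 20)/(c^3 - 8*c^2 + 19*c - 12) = (c - 5)/(c - 3)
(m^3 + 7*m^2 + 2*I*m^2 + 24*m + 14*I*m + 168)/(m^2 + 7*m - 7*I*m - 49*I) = (m^2 + 2*I*m + 24)/(m - 7*I)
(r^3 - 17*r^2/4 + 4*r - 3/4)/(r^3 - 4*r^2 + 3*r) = (r - 1/4)/r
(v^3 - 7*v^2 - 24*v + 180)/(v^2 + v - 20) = (v^2 - 12*v + 36)/(v - 4)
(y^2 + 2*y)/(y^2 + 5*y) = (y + 2)/(y + 5)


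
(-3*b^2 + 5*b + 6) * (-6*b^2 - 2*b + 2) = 18*b^4 - 24*b^3 - 52*b^2 - 2*b + 12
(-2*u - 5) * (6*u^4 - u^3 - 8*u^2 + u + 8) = -12*u^5 - 28*u^4 + 21*u^3 + 38*u^2 - 21*u - 40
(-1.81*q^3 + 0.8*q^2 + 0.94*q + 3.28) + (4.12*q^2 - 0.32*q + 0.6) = -1.81*q^3 + 4.92*q^2 + 0.62*q + 3.88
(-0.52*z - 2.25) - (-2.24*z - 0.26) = 1.72*z - 1.99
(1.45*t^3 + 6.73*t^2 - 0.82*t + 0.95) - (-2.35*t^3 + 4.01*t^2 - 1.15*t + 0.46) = 3.8*t^3 + 2.72*t^2 + 0.33*t + 0.49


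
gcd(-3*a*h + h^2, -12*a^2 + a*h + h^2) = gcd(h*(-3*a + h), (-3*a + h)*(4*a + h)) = 3*a - h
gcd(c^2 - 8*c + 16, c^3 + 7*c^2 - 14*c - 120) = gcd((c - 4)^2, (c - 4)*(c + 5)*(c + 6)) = c - 4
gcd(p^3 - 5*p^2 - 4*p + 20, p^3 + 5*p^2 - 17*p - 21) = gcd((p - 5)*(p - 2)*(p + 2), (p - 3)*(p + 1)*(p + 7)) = 1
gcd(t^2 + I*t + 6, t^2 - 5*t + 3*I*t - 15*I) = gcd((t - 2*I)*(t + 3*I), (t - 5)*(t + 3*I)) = t + 3*I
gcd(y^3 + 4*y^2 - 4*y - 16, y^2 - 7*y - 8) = 1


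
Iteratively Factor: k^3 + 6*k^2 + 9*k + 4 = (k + 4)*(k^2 + 2*k + 1) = (k + 1)*(k + 4)*(k + 1)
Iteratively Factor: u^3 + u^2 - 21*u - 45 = (u - 5)*(u^2 + 6*u + 9) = (u - 5)*(u + 3)*(u + 3)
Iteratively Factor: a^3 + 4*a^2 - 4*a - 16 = (a - 2)*(a^2 + 6*a + 8) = (a - 2)*(a + 4)*(a + 2)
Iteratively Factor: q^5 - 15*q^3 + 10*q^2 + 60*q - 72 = (q - 2)*(q^4 + 2*q^3 - 11*q^2 - 12*q + 36) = (q - 2)*(q + 3)*(q^3 - q^2 - 8*q + 12) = (q - 2)^2*(q + 3)*(q^2 + q - 6) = (q - 2)^2*(q + 3)^2*(q - 2)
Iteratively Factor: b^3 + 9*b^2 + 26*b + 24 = (b + 4)*(b^2 + 5*b + 6) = (b + 3)*(b + 4)*(b + 2)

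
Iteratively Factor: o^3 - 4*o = (o - 2)*(o^2 + 2*o) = o*(o - 2)*(o + 2)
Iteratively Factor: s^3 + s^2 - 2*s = (s)*(s^2 + s - 2) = s*(s - 1)*(s + 2)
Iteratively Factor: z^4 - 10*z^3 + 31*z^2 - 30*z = (z - 3)*(z^3 - 7*z^2 + 10*z) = (z - 3)*(z - 2)*(z^2 - 5*z) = (z - 5)*(z - 3)*(z - 2)*(z)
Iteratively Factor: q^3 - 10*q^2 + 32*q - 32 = (q - 4)*(q^2 - 6*q + 8) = (q - 4)^2*(q - 2)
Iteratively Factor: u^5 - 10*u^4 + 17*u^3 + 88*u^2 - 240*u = (u - 4)*(u^4 - 6*u^3 - 7*u^2 + 60*u) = (u - 4)*(u + 3)*(u^3 - 9*u^2 + 20*u) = (u - 5)*(u - 4)*(u + 3)*(u^2 - 4*u) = u*(u - 5)*(u - 4)*(u + 3)*(u - 4)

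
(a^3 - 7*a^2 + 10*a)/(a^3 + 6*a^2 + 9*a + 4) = a*(a^2 - 7*a + 10)/(a^3 + 6*a^2 + 9*a + 4)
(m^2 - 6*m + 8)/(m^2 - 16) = (m - 2)/(m + 4)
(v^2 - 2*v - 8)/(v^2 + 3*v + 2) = (v - 4)/(v + 1)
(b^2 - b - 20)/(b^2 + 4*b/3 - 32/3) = 3*(b - 5)/(3*b - 8)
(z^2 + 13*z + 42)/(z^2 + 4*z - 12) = (z + 7)/(z - 2)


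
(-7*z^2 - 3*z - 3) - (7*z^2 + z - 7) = -14*z^2 - 4*z + 4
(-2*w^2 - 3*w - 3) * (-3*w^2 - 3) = 6*w^4 + 9*w^3 + 15*w^2 + 9*w + 9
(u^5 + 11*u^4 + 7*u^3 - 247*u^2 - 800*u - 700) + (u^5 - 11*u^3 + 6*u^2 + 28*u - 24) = 2*u^5 + 11*u^4 - 4*u^3 - 241*u^2 - 772*u - 724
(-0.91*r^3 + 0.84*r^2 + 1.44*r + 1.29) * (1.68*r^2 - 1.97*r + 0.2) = -1.5288*r^5 + 3.2039*r^4 + 0.5824*r^3 - 0.5016*r^2 - 2.2533*r + 0.258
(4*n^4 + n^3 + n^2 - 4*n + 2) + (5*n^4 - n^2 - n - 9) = 9*n^4 + n^3 - 5*n - 7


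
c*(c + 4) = c^2 + 4*c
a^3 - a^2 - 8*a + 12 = (a - 2)^2*(a + 3)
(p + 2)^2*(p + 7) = p^3 + 11*p^2 + 32*p + 28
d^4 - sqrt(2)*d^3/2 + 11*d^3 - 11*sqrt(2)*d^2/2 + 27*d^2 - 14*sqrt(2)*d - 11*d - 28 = (d + 4)*(d + 7)*(d - sqrt(2))*(d + sqrt(2)/2)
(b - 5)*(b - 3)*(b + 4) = b^3 - 4*b^2 - 17*b + 60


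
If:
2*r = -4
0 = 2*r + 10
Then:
No Solution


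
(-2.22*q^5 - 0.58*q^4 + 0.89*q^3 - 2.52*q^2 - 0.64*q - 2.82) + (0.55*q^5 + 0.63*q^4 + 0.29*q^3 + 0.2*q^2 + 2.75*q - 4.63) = -1.67*q^5 + 0.05*q^4 + 1.18*q^3 - 2.32*q^2 + 2.11*q - 7.45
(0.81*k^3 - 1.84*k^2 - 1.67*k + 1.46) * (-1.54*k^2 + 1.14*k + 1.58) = -1.2474*k^5 + 3.757*k^4 + 1.754*k^3 - 7.0594*k^2 - 0.9742*k + 2.3068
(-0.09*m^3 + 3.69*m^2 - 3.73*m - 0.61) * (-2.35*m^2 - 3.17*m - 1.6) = 0.2115*m^5 - 8.3862*m^4 - 2.7878*m^3 + 7.3536*m^2 + 7.9017*m + 0.976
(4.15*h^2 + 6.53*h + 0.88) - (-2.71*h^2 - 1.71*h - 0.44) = 6.86*h^2 + 8.24*h + 1.32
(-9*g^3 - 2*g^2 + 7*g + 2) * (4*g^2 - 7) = -36*g^5 - 8*g^4 + 91*g^3 + 22*g^2 - 49*g - 14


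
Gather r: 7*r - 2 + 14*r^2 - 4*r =14*r^2 + 3*r - 2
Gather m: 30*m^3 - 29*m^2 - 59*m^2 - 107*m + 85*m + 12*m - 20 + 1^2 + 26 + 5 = 30*m^3 - 88*m^2 - 10*m + 12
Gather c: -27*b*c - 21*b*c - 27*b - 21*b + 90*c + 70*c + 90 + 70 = -48*b + c*(160 - 48*b) + 160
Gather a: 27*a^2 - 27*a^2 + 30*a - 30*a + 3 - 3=0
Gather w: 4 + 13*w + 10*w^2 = 10*w^2 + 13*w + 4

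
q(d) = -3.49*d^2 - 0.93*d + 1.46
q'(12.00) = -84.69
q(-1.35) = -3.65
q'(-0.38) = 1.72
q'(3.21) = -23.34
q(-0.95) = -0.81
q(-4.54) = -66.25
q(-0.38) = 1.31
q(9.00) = -289.60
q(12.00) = -512.26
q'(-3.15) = 21.06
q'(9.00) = -63.75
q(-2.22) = -13.68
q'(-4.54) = 30.76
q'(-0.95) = 5.70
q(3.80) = -52.47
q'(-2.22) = 14.57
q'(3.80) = -27.45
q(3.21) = -37.49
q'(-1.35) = 8.49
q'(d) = -6.98*d - 0.93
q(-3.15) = -30.24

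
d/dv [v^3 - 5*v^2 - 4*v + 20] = 3*v^2 - 10*v - 4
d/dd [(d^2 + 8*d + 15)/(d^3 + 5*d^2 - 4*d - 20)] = (-d^2 - 6*d - 4)/(d^4 - 8*d^2 + 16)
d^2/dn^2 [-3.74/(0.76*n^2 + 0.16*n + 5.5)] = (4.320448*n^2 + 0.909568*n - 3.74*(1.52*n + 0.16)*(3.04*n + 0.32) + 31.2664)/(0.76*n^2 + 0.16*n + 5.5)^3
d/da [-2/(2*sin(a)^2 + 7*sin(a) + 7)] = 2*(4*sin(a) + 7)*cos(a)/(7*sin(a) - cos(2*a) + 8)^2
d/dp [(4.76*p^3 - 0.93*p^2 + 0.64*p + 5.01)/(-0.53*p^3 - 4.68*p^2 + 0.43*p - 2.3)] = (-22.7697*p^4 + 4.772*p^3 - 22.2828*p^2 + 51.1716*p - 3.6263)/(0.2809*p^6 + 4.9608*p^5 + 21.4466*p^4 - 1.5868*p^3 + 21.7129*p^2 - 1.978*p + 5.29)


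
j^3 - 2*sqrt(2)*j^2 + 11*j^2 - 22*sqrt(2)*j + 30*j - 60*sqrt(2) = (j + 5)*(j + 6)*(j - 2*sqrt(2))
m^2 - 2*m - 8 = (m - 4)*(m + 2)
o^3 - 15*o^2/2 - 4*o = o*(o - 8)*(o + 1/2)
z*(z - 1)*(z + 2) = z^3 + z^2 - 2*z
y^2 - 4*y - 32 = (y - 8)*(y + 4)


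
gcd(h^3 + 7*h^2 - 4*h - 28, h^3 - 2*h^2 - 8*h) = h + 2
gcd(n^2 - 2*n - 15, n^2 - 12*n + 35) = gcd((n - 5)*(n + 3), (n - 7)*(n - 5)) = n - 5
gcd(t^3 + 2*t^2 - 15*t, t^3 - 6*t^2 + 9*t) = t^2 - 3*t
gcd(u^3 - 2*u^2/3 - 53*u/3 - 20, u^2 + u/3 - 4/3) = u + 4/3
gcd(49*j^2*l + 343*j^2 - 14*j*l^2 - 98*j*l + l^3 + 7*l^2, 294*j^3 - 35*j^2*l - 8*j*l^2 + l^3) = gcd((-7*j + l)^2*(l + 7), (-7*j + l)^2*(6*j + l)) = 49*j^2 - 14*j*l + l^2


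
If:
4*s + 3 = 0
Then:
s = -3/4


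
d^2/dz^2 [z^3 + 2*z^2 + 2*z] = 6*z + 4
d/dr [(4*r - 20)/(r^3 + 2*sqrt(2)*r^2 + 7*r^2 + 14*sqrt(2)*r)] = 4*(r*(r^2 + 2*sqrt(2)*r + 7*r + 14*sqrt(2)) - (r - 5)*(3*r^2 + 4*sqrt(2)*r + 14*r + 14*sqrt(2)))/(r^2*(r^2 + 2*sqrt(2)*r + 7*r + 14*sqrt(2))^2)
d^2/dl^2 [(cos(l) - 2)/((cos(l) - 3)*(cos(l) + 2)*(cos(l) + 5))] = 2*(-175*(1 - cos(l)^2)^2 - 2*cos(l)^7 + 3*cos(l)^6 + 17*cos(l)^5 - 259*cos(l)^3 + 566*cos(l)^2 - 336*cos(l) - 637)/((cos(l) - 3)^3*(cos(l) + 2)^3*(cos(l) + 5)^3)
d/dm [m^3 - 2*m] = 3*m^2 - 2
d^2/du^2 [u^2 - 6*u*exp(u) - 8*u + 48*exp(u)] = -6*u*exp(u) + 36*exp(u) + 2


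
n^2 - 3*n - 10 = (n - 5)*(n + 2)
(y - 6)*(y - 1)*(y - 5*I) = y^3 - 7*y^2 - 5*I*y^2 + 6*y + 35*I*y - 30*I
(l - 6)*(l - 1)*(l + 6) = l^3 - l^2 - 36*l + 36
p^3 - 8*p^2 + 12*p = p*(p - 6)*(p - 2)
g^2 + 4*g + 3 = (g + 1)*(g + 3)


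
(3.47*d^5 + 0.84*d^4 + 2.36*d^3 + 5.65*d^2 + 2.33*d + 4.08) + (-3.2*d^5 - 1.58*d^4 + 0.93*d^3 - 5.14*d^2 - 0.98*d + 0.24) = 0.27*d^5 - 0.74*d^4 + 3.29*d^3 + 0.510000000000001*d^2 + 1.35*d + 4.32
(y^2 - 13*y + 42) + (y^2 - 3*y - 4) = 2*y^2 - 16*y + 38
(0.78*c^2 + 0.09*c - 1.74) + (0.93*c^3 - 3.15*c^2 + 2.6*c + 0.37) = 0.93*c^3 - 2.37*c^2 + 2.69*c - 1.37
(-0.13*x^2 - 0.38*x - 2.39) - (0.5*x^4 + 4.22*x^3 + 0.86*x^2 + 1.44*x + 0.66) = -0.5*x^4 - 4.22*x^3 - 0.99*x^2 - 1.82*x - 3.05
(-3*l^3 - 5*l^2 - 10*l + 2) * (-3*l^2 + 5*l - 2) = 9*l^5 + 11*l^3 - 46*l^2 + 30*l - 4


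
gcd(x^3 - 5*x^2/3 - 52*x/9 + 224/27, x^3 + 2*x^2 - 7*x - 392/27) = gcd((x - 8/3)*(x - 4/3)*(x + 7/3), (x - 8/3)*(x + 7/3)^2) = x^2 - x/3 - 56/9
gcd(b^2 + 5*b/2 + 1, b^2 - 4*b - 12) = b + 2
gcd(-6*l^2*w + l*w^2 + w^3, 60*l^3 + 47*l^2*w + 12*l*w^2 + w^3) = 3*l + w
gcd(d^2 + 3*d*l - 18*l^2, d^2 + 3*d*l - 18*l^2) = d^2 + 3*d*l - 18*l^2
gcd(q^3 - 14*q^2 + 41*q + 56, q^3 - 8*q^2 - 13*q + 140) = q - 7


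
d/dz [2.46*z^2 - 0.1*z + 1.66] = 4.92*z - 0.1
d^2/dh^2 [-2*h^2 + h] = -4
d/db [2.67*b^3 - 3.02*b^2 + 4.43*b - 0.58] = 8.01*b^2 - 6.04*b + 4.43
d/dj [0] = 0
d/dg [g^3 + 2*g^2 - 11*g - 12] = 3*g^2 + 4*g - 11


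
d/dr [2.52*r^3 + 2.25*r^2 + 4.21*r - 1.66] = 7.56*r^2 + 4.5*r + 4.21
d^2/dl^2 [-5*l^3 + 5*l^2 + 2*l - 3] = 10 - 30*l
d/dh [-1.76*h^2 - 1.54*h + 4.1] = -3.52*h - 1.54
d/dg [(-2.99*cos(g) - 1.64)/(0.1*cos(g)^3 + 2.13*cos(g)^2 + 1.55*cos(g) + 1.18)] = (-0.598*cos(g)^3 - 6.8607*cos(g)^2 - 6.9864*cos(g) + 0.9862)*sin(g)/(0.01*cos(g)^6 + 0.426*cos(g)^5 + 4.8469*cos(g)^4 + 6.839*cos(g)^3 + 7.4293*cos(g)^2 + 3.658*cos(g) + 1.3924)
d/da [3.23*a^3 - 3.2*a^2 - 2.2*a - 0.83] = 9.69*a^2 - 6.4*a - 2.2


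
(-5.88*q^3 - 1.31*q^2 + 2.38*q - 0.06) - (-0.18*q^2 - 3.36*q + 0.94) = -5.88*q^3 - 1.13*q^2 + 5.74*q - 1.0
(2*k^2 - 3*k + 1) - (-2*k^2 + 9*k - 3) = 4*k^2 - 12*k + 4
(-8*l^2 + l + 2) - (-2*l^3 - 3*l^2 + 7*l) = 2*l^3 - 5*l^2 - 6*l + 2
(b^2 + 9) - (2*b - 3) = b^2 - 2*b + 12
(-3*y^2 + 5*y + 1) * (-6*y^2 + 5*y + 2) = 18*y^4 - 45*y^3 + 13*y^2 + 15*y + 2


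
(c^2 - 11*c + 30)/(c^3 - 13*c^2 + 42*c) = (c - 5)/(c*(c - 7))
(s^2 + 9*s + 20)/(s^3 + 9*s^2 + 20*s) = 1/s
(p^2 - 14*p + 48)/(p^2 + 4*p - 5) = (p^2 - 14*p + 48)/(p^2 + 4*p - 5)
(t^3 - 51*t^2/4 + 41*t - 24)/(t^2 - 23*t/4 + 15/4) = (t^2 - 12*t + 32)/(t - 5)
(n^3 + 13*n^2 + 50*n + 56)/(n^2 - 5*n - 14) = (n^2 + 11*n + 28)/(n - 7)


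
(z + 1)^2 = z^2 + 2*z + 1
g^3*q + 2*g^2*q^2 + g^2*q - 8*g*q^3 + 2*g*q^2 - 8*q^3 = (g - 2*q)*(g + 4*q)*(g*q + q)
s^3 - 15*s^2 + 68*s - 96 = (s - 8)*(s - 4)*(s - 3)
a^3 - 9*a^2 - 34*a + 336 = (a - 8)*(a - 7)*(a + 6)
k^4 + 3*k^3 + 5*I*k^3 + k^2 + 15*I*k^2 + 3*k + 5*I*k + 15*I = (k + 3)*(k - I)*(k + I)*(k + 5*I)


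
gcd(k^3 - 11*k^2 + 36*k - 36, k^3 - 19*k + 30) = k^2 - 5*k + 6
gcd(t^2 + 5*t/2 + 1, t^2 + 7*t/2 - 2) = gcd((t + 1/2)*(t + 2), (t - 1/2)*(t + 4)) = 1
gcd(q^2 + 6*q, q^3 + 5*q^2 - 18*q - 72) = q + 6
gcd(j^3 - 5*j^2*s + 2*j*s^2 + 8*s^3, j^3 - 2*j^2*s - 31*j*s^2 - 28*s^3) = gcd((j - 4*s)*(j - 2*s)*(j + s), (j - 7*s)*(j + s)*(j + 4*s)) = j + s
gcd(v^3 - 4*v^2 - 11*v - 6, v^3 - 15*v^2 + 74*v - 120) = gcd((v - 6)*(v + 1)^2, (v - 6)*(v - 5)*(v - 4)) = v - 6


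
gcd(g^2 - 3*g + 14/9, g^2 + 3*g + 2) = 1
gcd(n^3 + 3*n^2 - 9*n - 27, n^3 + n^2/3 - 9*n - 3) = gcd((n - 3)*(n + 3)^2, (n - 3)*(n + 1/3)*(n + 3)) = n^2 - 9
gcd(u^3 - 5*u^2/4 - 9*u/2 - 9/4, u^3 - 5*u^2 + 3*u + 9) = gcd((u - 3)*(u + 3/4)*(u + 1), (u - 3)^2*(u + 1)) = u^2 - 2*u - 3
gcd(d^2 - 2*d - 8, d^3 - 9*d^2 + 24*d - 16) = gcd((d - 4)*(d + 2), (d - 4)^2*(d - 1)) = d - 4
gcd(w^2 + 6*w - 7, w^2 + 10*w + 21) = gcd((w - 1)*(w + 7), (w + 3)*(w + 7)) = w + 7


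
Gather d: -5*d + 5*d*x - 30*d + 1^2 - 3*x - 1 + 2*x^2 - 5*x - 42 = d*(5*x - 35) + 2*x^2 - 8*x - 42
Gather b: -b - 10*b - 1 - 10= -11*b - 11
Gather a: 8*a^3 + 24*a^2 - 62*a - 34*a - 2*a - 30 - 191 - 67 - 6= 8*a^3 + 24*a^2 - 98*a - 294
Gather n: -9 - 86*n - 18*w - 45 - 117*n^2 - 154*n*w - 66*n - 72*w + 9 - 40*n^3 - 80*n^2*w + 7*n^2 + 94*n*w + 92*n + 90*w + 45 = -40*n^3 + n^2*(-80*w - 110) + n*(-60*w - 60)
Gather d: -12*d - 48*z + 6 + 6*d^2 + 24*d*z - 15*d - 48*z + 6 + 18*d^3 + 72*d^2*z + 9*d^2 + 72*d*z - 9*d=18*d^3 + d^2*(72*z + 15) + d*(96*z - 36) - 96*z + 12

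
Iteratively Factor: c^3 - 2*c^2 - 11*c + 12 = (c - 4)*(c^2 + 2*c - 3) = (c - 4)*(c - 1)*(c + 3)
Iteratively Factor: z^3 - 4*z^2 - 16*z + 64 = (z - 4)*(z^2 - 16) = (z - 4)*(z + 4)*(z - 4)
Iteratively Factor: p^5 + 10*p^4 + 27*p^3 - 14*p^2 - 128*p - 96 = (p + 3)*(p^4 + 7*p^3 + 6*p^2 - 32*p - 32) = (p + 3)*(p + 4)*(p^3 + 3*p^2 - 6*p - 8) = (p - 2)*(p + 3)*(p + 4)*(p^2 + 5*p + 4) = (p - 2)*(p + 3)*(p + 4)^2*(p + 1)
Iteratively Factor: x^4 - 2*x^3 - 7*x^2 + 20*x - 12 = (x - 2)*(x^3 - 7*x + 6) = (x - 2)*(x - 1)*(x^2 + x - 6) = (x - 2)*(x - 1)*(x + 3)*(x - 2)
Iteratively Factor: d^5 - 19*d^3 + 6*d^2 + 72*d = (d)*(d^4 - 19*d^2 + 6*d + 72) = d*(d + 4)*(d^3 - 4*d^2 - 3*d + 18) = d*(d + 2)*(d + 4)*(d^2 - 6*d + 9) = d*(d - 3)*(d + 2)*(d + 4)*(d - 3)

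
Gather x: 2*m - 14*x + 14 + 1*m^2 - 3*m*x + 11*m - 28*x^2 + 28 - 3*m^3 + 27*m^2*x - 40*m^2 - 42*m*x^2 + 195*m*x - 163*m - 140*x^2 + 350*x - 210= -3*m^3 - 39*m^2 - 150*m + x^2*(-42*m - 168) + x*(27*m^2 + 192*m + 336) - 168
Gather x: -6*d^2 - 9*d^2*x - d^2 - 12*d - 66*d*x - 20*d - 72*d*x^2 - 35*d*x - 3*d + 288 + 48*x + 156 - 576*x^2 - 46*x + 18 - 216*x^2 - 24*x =-7*d^2 - 35*d + x^2*(-72*d - 792) + x*(-9*d^2 - 101*d - 22) + 462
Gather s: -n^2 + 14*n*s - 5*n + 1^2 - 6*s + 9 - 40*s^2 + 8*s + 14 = -n^2 - 5*n - 40*s^2 + s*(14*n + 2) + 24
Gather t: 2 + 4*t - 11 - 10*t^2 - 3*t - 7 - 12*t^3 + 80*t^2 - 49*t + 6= -12*t^3 + 70*t^2 - 48*t - 10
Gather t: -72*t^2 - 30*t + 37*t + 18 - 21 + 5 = -72*t^2 + 7*t + 2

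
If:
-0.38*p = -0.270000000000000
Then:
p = 0.71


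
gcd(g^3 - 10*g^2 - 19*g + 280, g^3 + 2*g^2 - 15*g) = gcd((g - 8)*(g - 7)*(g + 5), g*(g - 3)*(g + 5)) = g + 5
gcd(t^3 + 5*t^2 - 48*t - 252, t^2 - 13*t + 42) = t - 7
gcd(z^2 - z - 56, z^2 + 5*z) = 1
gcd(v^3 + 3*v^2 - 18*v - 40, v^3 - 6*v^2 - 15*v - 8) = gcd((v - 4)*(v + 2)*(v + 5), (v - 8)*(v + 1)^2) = 1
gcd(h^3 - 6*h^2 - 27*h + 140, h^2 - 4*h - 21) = h - 7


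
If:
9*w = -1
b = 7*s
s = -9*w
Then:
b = 7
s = 1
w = -1/9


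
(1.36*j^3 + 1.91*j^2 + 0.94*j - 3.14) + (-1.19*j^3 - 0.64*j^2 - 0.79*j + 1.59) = 0.17*j^3 + 1.27*j^2 + 0.15*j - 1.55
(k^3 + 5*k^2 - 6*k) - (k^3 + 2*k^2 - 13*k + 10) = 3*k^2 + 7*k - 10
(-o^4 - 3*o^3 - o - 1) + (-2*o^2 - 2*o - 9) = -o^4 - 3*o^3 - 2*o^2 - 3*o - 10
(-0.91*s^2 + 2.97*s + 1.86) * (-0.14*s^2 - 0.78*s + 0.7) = 0.1274*s^4 + 0.294*s^3 - 3.214*s^2 + 0.6282*s + 1.302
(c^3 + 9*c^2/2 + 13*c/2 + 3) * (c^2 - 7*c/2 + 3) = c^5 + c^4 - 25*c^3/4 - 25*c^2/4 + 9*c + 9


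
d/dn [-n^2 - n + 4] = -2*n - 1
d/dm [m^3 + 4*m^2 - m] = 3*m^2 + 8*m - 1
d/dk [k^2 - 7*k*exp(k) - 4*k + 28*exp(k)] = -7*k*exp(k) + 2*k + 21*exp(k) - 4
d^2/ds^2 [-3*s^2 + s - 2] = -6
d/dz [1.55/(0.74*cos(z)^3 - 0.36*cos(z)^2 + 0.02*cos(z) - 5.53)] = (3.441*cos(z)^2 - 1.116*cos(z) + 0.031)*sin(z)/(0.74*cos(z)^3 - 0.36*cos(z)^2 + 0.02*cos(z) - 5.53)^2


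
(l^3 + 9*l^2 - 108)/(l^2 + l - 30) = (l^2 + 3*l - 18)/(l - 5)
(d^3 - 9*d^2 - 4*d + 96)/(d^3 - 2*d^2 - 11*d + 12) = (d - 8)/(d - 1)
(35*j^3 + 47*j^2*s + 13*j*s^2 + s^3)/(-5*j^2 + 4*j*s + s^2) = (7*j^2 + 8*j*s + s^2)/(-j + s)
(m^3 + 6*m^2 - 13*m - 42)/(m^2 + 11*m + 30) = (m^3 + 6*m^2 - 13*m - 42)/(m^2 + 11*m + 30)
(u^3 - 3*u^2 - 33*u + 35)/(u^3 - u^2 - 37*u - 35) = (u - 1)/(u + 1)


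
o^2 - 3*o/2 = o*(o - 3/2)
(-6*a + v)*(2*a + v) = -12*a^2 - 4*a*v + v^2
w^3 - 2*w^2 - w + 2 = (w - 2)*(w - 1)*(w + 1)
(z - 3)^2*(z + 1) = z^3 - 5*z^2 + 3*z + 9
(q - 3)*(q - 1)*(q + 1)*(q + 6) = q^4 + 3*q^3 - 19*q^2 - 3*q + 18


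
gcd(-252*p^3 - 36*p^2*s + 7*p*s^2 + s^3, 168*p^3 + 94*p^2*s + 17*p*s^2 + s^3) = 42*p^2 + 13*p*s + s^2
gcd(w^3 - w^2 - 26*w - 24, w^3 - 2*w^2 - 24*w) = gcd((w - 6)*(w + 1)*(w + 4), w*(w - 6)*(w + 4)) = w^2 - 2*w - 24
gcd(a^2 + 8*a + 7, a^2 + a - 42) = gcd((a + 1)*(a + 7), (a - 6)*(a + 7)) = a + 7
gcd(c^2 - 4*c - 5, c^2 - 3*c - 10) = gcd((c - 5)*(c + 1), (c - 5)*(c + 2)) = c - 5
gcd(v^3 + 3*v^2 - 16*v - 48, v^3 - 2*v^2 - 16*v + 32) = v^2 - 16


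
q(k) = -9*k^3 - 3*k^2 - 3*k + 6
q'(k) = -27*k^2 - 6*k - 3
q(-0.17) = 6.47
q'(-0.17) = -2.76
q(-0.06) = 6.17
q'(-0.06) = -2.74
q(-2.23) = 97.58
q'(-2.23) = -123.89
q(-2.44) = 126.20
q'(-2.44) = -149.11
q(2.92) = -252.41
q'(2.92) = -250.73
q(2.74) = -209.88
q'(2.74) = -222.15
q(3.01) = -275.65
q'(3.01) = -265.68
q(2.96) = -262.57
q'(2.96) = -257.32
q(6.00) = -2064.00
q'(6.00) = -1011.00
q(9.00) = -6825.00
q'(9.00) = -2244.00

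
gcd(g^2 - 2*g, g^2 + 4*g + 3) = 1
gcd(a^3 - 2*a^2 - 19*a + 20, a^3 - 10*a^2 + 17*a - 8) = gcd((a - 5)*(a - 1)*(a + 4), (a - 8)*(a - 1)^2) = a - 1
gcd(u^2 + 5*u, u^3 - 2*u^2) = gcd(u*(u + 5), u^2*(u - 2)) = u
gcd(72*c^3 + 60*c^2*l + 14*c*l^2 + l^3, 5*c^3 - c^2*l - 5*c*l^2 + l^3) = 1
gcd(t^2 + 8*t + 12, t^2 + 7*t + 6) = t + 6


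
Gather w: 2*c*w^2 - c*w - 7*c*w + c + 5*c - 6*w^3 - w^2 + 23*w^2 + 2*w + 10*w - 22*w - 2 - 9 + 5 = 6*c - 6*w^3 + w^2*(2*c + 22) + w*(-8*c - 10) - 6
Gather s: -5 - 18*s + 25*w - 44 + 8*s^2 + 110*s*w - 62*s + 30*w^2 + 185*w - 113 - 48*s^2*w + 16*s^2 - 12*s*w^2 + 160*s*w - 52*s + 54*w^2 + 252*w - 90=s^2*(24 - 48*w) + s*(-12*w^2 + 270*w - 132) + 84*w^2 + 462*w - 252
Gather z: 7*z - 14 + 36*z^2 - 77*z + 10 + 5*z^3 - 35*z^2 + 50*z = 5*z^3 + z^2 - 20*z - 4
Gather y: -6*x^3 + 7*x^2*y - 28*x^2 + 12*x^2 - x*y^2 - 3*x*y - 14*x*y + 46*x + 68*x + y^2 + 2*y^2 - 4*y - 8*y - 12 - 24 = -6*x^3 - 16*x^2 + 114*x + y^2*(3 - x) + y*(7*x^2 - 17*x - 12) - 36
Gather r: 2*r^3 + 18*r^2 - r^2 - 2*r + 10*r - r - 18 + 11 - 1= 2*r^3 + 17*r^2 + 7*r - 8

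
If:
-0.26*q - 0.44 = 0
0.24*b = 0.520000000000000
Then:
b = 2.17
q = -1.69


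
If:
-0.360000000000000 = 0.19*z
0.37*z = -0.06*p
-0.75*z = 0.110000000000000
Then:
No Solution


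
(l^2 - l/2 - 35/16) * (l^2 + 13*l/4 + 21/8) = l^4 + 11*l^3/4 - 19*l^2/16 - 539*l/64 - 735/128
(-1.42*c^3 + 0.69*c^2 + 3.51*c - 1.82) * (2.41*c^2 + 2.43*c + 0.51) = -3.4222*c^5 - 1.7877*c^4 + 9.4116*c^3 + 4.495*c^2 - 2.6325*c - 0.9282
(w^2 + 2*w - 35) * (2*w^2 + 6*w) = 2*w^4 + 10*w^3 - 58*w^2 - 210*w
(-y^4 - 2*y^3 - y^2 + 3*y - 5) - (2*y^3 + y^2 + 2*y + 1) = -y^4 - 4*y^3 - 2*y^2 + y - 6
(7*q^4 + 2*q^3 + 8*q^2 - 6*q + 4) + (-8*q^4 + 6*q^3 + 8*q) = -q^4 + 8*q^3 + 8*q^2 + 2*q + 4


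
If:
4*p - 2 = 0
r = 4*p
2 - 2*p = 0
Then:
No Solution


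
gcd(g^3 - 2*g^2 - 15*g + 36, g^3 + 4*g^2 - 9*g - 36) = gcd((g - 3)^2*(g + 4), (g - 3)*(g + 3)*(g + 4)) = g^2 + g - 12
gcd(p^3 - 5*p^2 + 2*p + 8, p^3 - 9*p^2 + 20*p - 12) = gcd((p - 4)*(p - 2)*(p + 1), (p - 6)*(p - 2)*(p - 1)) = p - 2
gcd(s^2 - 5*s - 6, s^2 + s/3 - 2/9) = 1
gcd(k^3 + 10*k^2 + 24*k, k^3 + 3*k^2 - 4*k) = k^2 + 4*k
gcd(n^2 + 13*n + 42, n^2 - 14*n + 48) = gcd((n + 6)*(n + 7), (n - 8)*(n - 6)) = 1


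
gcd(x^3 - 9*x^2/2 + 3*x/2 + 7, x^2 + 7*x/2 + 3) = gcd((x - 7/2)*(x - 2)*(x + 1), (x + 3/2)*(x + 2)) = 1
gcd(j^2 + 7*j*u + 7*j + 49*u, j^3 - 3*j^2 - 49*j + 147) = j + 7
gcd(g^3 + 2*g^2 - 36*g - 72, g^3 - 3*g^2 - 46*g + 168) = g - 6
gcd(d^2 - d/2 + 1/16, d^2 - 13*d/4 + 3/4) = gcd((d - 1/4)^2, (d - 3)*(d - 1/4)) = d - 1/4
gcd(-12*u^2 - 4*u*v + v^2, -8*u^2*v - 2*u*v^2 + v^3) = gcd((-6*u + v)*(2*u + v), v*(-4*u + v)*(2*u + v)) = 2*u + v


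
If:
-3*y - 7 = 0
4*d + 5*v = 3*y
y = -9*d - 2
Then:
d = 1/27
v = -193/135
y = -7/3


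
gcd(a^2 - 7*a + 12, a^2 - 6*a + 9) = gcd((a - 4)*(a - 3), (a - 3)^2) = a - 3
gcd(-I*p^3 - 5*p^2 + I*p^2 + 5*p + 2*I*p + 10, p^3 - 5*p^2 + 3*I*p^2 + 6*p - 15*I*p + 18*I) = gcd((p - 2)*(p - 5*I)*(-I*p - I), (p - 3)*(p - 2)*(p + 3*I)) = p - 2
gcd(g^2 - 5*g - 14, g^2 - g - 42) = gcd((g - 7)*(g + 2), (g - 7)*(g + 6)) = g - 7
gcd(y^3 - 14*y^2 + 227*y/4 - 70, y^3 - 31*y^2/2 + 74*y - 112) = y^2 - 23*y/2 + 28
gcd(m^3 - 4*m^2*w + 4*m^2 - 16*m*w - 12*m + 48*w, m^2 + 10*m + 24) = m + 6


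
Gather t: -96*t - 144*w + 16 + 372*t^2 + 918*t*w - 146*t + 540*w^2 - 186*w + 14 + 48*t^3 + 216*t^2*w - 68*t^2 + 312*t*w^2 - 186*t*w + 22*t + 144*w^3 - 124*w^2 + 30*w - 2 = 48*t^3 + t^2*(216*w + 304) + t*(312*w^2 + 732*w - 220) + 144*w^3 + 416*w^2 - 300*w + 28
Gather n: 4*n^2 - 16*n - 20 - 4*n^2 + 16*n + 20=0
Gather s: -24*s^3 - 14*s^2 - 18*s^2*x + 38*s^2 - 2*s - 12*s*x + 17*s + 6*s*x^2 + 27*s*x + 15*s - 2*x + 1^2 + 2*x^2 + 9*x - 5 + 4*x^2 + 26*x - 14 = -24*s^3 + s^2*(24 - 18*x) + s*(6*x^2 + 15*x + 30) + 6*x^2 + 33*x - 18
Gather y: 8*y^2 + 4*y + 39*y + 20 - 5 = 8*y^2 + 43*y + 15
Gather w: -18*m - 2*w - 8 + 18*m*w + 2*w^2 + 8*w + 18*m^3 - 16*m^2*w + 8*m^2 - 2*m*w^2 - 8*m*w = 18*m^3 + 8*m^2 - 18*m + w^2*(2 - 2*m) + w*(-16*m^2 + 10*m + 6) - 8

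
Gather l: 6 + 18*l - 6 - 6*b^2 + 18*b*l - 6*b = -6*b^2 - 6*b + l*(18*b + 18)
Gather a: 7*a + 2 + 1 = 7*a + 3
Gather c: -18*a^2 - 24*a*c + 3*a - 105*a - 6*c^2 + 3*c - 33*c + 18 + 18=-18*a^2 - 102*a - 6*c^2 + c*(-24*a - 30) + 36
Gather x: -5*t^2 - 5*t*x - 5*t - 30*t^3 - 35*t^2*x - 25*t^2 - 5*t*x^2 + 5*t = -30*t^3 - 30*t^2 - 5*t*x^2 + x*(-35*t^2 - 5*t)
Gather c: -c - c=-2*c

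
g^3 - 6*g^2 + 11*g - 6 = (g - 3)*(g - 2)*(g - 1)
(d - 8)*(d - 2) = d^2 - 10*d + 16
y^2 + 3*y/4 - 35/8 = (y - 7/4)*(y + 5/2)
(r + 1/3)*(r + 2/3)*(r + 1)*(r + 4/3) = r^4 + 10*r^3/3 + 35*r^2/9 + 50*r/27 + 8/27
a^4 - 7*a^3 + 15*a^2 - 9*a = a*(a - 3)^2*(a - 1)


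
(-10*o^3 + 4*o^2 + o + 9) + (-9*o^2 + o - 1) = -10*o^3 - 5*o^2 + 2*o + 8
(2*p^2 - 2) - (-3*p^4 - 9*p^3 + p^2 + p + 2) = 3*p^4 + 9*p^3 + p^2 - p - 4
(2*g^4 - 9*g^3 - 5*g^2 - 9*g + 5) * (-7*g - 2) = -14*g^5 + 59*g^4 + 53*g^3 + 73*g^2 - 17*g - 10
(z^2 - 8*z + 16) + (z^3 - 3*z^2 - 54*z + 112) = z^3 - 2*z^2 - 62*z + 128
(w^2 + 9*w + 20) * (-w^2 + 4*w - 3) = -w^4 - 5*w^3 + 13*w^2 + 53*w - 60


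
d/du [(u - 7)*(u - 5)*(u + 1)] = 3*u^2 - 22*u + 23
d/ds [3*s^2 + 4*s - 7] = 6*s + 4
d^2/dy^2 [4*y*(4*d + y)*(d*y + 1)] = 32*d^2 + 24*d*y + 8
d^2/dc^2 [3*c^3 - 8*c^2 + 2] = 18*c - 16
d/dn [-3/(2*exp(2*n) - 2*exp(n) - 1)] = (12*exp(n) - 6)*exp(n)/(-2*exp(2*n) + 2*exp(n) + 1)^2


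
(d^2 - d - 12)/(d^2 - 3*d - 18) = (d - 4)/(d - 6)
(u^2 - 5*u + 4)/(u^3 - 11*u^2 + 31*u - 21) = (u - 4)/(u^2 - 10*u + 21)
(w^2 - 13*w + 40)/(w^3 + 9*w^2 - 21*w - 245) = (w - 8)/(w^2 + 14*w + 49)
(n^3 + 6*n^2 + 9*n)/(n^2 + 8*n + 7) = n*(n^2 + 6*n + 9)/(n^2 + 8*n + 7)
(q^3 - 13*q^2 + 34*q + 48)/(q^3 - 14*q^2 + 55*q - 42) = (q^2 - 7*q - 8)/(q^2 - 8*q + 7)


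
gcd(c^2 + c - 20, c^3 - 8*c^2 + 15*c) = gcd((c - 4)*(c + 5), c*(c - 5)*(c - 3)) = 1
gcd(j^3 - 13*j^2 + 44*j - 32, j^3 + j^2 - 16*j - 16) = j - 4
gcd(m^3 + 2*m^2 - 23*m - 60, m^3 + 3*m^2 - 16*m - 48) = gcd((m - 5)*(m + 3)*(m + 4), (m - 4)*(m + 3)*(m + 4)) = m^2 + 7*m + 12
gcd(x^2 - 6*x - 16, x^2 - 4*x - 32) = x - 8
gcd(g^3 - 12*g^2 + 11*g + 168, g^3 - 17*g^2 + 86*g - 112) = g^2 - 15*g + 56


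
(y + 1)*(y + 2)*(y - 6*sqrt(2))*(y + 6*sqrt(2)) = y^4 + 3*y^3 - 70*y^2 - 216*y - 144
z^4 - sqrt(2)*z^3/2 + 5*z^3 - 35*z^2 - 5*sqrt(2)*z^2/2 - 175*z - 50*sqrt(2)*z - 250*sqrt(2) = (z + 5)*(z - 5*sqrt(2))*(z + 2*sqrt(2))*(z + 5*sqrt(2)/2)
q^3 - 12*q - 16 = (q - 4)*(q + 2)^2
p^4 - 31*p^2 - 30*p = p*(p - 6)*(p + 1)*(p + 5)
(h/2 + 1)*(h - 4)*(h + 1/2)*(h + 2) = h^4/2 + h^3/4 - 6*h^2 - 11*h - 4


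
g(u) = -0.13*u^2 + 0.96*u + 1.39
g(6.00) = 2.47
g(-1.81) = -0.77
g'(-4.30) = 2.08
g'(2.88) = 0.21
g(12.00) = -5.81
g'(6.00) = -0.60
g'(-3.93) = 1.98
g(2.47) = 2.97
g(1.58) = 2.58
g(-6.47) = -10.26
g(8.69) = -0.08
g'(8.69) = -1.30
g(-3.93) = -4.39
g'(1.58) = 0.55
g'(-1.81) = 1.43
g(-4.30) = -5.14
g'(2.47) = 0.32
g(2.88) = 3.08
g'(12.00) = -2.16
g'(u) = 0.96 - 0.26*u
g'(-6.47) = 2.64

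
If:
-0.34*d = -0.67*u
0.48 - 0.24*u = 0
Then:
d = 3.94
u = 2.00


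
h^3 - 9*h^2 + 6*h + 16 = (h - 8)*(h - 2)*(h + 1)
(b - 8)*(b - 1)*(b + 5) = b^3 - 4*b^2 - 37*b + 40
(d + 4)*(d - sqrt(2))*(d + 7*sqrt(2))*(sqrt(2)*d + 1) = sqrt(2)*d^4 + 4*sqrt(2)*d^3 + 13*d^3 - 8*sqrt(2)*d^2 + 52*d^2 - 32*sqrt(2)*d - 14*d - 56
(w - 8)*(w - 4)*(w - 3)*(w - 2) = w^4 - 17*w^3 + 98*w^2 - 232*w + 192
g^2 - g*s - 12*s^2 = (g - 4*s)*(g + 3*s)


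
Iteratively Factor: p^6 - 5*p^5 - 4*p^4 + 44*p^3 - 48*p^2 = (p)*(p^5 - 5*p^4 - 4*p^3 + 44*p^2 - 48*p) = p*(p - 2)*(p^4 - 3*p^3 - 10*p^2 + 24*p) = p*(p - 2)*(p + 3)*(p^3 - 6*p^2 + 8*p) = p^2*(p - 2)*(p + 3)*(p^2 - 6*p + 8) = p^2*(p - 2)^2*(p + 3)*(p - 4)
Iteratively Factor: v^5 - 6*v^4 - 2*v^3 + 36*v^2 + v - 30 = (v + 2)*(v^4 - 8*v^3 + 14*v^2 + 8*v - 15) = (v - 1)*(v + 2)*(v^3 - 7*v^2 + 7*v + 15) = (v - 5)*(v - 1)*(v + 2)*(v^2 - 2*v - 3) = (v - 5)*(v - 3)*(v - 1)*(v + 2)*(v + 1)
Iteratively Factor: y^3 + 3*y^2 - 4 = (y + 2)*(y^2 + y - 2) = (y - 1)*(y + 2)*(y + 2)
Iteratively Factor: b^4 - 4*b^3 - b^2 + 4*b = (b - 1)*(b^3 - 3*b^2 - 4*b) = (b - 4)*(b - 1)*(b^2 + b) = (b - 4)*(b - 1)*(b + 1)*(b)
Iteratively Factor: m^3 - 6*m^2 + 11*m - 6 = (m - 1)*(m^2 - 5*m + 6) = (m - 3)*(m - 1)*(m - 2)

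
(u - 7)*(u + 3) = u^2 - 4*u - 21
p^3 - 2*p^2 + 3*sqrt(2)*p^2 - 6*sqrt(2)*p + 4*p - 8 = (p - 2)*(p + sqrt(2))*(p + 2*sqrt(2))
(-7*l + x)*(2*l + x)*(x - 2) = -14*l^2*x + 28*l^2 - 5*l*x^2 + 10*l*x + x^3 - 2*x^2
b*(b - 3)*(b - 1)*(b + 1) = b^4 - 3*b^3 - b^2 + 3*b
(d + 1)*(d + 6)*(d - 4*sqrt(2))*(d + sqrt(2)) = d^4 - 3*sqrt(2)*d^3 + 7*d^3 - 21*sqrt(2)*d^2 - 2*d^2 - 56*d - 18*sqrt(2)*d - 48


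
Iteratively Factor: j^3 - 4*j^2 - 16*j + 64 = (j + 4)*(j^2 - 8*j + 16) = (j - 4)*(j + 4)*(j - 4)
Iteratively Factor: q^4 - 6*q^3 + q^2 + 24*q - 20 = (q - 2)*(q^3 - 4*q^2 - 7*q + 10) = (q - 2)*(q - 1)*(q^2 - 3*q - 10) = (q - 2)*(q - 1)*(q + 2)*(q - 5)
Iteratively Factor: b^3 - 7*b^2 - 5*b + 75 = (b - 5)*(b^2 - 2*b - 15) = (b - 5)^2*(b + 3)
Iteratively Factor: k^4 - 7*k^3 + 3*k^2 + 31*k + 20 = (k - 5)*(k^3 - 2*k^2 - 7*k - 4) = (k - 5)*(k + 1)*(k^2 - 3*k - 4) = (k - 5)*(k - 4)*(k + 1)*(k + 1)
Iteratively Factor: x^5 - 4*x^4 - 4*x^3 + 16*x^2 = (x - 4)*(x^4 - 4*x^2) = x*(x - 4)*(x^3 - 4*x) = x*(x - 4)*(x + 2)*(x^2 - 2*x) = x*(x - 4)*(x - 2)*(x + 2)*(x)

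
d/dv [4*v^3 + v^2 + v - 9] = 12*v^2 + 2*v + 1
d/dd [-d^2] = -2*d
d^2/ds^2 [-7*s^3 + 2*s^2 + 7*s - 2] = 4 - 42*s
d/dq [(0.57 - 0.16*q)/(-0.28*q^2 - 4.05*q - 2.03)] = (-0.0448*q^2 + 0.3192*q + 2.6333)/(0.0784*q^4 + 2.268*q^3 + 17.5393*q^2 + 16.443*q + 4.1209)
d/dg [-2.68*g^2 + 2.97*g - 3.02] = 2.97 - 5.36*g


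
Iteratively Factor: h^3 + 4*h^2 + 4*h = (h + 2)*(h^2 + 2*h) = h*(h + 2)*(h + 2)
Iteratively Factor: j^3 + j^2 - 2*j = (j)*(j^2 + j - 2) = j*(j - 1)*(j + 2)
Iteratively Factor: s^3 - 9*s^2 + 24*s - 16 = (s - 4)*(s^2 - 5*s + 4) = (s - 4)^2*(s - 1)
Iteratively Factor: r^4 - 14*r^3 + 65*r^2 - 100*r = (r - 5)*(r^3 - 9*r^2 + 20*r) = (r - 5)^2*(r^2 - 4*r) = (r - 5)^2*(r - 4)*(r)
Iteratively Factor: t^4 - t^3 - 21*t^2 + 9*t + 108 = (t + 3)*(t^3 - 4*t^2 - 9*t + 36) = (t + 3)^2*(t^2 - 7*t + 12) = (t - 4)*(t + 3)^2*(t - 3)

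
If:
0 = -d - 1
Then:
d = -1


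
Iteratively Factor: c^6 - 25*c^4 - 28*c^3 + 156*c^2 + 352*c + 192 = (c + 3)*(c^5 - 3*c^4 - 16*c^3 + 20*c^2 + 96*c + 64) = (c + 2)*(c + 3)*(c^4 - 5*c^3 - 6*c^2 + 32*c + 32) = (c - 4)*(c + 2)*(c + 3)*(c^3 - c^2 - 10*c - 8) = (c - 4)*(c + 2)^2*(c + 3)*(c^2 - 3*c - 4) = (c - 4)*(c + 1)*(c + 2)^2*(c + 3)*(c - 4)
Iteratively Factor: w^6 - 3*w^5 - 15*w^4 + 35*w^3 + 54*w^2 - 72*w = (w + 2)*(w^5 - 5*w^4 - 5*w^3 + 45*w^2 - 36*w) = (w - 3)*(w + 2)*(w^4 - 2*w^3 - 11*w^2 + 12*w) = (w - 3)*(w - 1)*(w + 2)*(w^3 - w^2 - 12*w) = w*(w - 3)*(w - 1)*(w + 2)*(w^2 - w - 12) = w*(w - 3)*(w - 1)*(w + 2)*(w + 3)*(w - 4)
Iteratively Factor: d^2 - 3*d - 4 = (d + 1)*(d - 4)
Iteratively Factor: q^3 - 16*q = (q + 4)*(q^2 - 4*q) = (q - 4)*(q + 4)*(q)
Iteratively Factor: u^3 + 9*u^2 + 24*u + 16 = (u + 4)*(u^2 + 5*u + 4) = (u + 1)*(u + 4)*(u + 4)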